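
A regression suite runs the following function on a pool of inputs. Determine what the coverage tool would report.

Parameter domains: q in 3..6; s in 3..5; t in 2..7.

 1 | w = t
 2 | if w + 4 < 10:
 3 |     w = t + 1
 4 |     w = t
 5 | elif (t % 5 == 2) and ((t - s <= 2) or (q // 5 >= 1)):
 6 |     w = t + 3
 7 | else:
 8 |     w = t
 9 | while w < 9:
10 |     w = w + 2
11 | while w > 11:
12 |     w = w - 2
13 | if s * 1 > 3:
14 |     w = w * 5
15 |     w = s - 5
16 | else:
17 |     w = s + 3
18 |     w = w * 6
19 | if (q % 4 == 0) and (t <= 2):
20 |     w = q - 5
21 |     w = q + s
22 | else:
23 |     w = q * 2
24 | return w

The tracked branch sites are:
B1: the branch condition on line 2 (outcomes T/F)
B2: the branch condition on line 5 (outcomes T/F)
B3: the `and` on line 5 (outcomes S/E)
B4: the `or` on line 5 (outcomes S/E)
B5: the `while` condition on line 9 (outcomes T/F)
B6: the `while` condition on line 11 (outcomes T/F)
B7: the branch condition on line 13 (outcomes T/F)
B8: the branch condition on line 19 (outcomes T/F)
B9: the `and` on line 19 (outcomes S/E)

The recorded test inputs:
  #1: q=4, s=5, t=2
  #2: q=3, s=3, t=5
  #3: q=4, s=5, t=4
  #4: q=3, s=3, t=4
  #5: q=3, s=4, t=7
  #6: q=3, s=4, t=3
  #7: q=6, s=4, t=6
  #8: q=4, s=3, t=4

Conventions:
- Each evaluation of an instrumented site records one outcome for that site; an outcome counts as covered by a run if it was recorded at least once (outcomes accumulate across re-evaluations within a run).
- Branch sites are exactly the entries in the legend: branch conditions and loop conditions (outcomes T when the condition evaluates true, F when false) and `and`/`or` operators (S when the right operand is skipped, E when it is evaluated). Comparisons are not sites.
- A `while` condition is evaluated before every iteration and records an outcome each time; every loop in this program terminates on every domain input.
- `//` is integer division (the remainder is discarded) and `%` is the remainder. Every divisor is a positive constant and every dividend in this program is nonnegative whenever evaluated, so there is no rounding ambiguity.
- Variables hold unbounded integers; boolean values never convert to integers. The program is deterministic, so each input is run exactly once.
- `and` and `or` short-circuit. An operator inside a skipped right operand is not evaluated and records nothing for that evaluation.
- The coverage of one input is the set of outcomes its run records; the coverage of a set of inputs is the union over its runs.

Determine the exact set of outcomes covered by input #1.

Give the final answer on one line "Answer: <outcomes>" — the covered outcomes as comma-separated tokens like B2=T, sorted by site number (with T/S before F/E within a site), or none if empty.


Event log for input #1 (q=4, s=5, t=2):
  B1->T, B5->T, B5->T, B5->T, B5->T, B5->F, B6->F, B7->T, B9->E, B8->T
distinct outcomes covered: B1=T, B5=T, B5=F, B6=F, B7=T, B8=T, B9=E
Answer: B1=T, B5=T, B5=F, B6=F, B7=T, B8=T, B9=E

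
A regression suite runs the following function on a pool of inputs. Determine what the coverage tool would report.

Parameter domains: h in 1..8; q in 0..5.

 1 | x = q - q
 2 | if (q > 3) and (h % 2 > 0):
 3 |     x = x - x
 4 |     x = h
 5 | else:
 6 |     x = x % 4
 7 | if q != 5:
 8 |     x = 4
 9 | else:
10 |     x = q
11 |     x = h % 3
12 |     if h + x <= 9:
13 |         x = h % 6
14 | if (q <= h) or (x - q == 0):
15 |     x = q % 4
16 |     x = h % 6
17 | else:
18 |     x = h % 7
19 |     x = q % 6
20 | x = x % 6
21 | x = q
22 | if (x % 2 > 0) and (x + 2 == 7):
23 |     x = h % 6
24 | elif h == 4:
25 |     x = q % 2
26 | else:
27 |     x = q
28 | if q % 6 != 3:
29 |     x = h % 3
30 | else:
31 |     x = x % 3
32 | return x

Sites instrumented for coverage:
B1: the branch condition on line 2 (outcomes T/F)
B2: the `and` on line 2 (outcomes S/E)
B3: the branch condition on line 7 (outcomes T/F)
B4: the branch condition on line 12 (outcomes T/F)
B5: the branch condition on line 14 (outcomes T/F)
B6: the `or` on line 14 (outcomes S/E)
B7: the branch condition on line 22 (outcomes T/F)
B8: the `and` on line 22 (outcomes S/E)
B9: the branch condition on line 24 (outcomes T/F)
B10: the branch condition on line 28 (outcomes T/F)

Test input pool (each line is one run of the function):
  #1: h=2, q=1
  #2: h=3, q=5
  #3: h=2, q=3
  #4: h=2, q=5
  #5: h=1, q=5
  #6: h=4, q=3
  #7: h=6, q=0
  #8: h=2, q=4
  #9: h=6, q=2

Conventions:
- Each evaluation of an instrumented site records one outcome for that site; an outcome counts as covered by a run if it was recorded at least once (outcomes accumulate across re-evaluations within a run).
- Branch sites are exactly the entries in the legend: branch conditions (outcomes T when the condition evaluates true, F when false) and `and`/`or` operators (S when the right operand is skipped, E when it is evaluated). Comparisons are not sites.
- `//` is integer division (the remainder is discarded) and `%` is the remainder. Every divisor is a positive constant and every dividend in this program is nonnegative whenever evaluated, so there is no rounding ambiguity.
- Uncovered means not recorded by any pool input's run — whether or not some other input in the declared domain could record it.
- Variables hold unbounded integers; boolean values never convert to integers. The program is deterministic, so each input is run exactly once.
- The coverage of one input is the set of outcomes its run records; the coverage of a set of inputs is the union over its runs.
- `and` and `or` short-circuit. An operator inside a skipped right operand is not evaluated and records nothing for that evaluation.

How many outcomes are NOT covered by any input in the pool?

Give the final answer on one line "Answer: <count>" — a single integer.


input #1 (h=2, q=1): covers B1=F, B2=S, B3=T, B5=T, B6=S, B7=F, B8=E, B9=F, B10=T
input #2 (h=3, q=5): covers B1=T, B2=E, B3=F, B4=T, B5=F, B6=E, B7=T, B8=E, B10=T
input #3 (h=2, q=3): covers B1=F, B2=S, B3=T, B5=F, B6=E, B7=F, B8=E, B9=F, B10=F
input #4 (h=2, q=5): covers B1=F, B2=E, B3=F, B4=T, B5=F, B6=E, B7=T, B8=E, B10=T
input #5 (h=1, q=5): covers B1=T, B2=E, B3=F, B4=T, B5=F, B6=E, B7=T, B8=E, B10=T
input #6 (h=4, q=3): covers B1=F, B2=S, B3=T, B5=T, B6=S, B7=F, B8=E, B9=T, B10=F
input #7 (h=6, q=0): covers B1=F, B2=S, B3=T, B5=T, B6=S, B7=F, B8=S, B9=F, B10=T
input #8 (h=2, q=4): covers B1=F, B2=E, B3=T, B5=T, B6=E, B7=F, B8=S, B9=F, B10=T
input #9 (h=6, q=2): covers B1=F, B2=S, B3=T, B5=T, B6=S, B7=F, B8=S, B9=F, B10=T
union over the pool: B1=T, B1=F, B2=S, B2=E, B3=T, B3=F, B4=T, B5=T, B5=F, B6=S, B6=E, B7=T, B7=F, B8=S, B8=E, B9=T, B9=F, B10=T, B10=F
uncovered (1 of 20): B4=F
Answer: 1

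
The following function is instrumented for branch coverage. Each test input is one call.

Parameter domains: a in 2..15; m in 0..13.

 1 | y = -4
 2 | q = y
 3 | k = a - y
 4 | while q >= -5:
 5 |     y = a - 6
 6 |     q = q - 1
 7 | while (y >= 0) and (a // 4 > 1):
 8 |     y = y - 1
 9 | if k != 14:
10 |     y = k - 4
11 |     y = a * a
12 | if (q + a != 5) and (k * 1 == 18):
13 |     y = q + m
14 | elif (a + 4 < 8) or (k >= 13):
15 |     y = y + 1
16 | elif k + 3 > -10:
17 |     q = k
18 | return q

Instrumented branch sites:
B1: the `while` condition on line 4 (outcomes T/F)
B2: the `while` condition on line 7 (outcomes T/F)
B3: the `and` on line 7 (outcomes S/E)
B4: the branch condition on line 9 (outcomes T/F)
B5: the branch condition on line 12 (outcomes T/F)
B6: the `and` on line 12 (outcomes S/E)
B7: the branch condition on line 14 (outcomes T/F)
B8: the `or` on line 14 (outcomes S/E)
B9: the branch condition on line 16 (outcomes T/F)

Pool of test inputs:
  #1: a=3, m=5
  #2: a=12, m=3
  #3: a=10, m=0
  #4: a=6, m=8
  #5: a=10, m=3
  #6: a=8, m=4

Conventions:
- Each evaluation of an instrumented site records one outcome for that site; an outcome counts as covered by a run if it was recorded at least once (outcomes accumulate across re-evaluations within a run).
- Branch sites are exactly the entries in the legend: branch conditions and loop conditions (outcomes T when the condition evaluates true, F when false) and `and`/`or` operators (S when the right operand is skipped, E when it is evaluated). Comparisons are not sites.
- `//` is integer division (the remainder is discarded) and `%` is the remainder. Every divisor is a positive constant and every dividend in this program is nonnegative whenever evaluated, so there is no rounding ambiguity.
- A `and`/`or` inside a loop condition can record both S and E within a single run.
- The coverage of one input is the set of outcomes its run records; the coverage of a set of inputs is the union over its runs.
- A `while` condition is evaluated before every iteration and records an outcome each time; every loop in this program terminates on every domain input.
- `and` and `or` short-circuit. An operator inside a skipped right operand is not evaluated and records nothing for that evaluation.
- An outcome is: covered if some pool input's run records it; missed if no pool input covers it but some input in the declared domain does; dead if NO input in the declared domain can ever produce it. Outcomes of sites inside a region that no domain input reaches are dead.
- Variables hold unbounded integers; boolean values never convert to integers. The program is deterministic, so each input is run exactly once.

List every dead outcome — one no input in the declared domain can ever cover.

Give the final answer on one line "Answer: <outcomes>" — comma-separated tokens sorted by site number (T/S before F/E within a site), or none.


sweeping the full domain (196 inputs) for each outcome:
  B9=F: never recorded by any domain input -> dead
  reachable outcomes have witnesses, e.g. B1=T (e.g. a=2, m=0), B1=F (e.g. a=2, m=0), B2=T (e.g. a=8, m=0), B2=F (e.g. a=2, m=0)
Answer: B9=F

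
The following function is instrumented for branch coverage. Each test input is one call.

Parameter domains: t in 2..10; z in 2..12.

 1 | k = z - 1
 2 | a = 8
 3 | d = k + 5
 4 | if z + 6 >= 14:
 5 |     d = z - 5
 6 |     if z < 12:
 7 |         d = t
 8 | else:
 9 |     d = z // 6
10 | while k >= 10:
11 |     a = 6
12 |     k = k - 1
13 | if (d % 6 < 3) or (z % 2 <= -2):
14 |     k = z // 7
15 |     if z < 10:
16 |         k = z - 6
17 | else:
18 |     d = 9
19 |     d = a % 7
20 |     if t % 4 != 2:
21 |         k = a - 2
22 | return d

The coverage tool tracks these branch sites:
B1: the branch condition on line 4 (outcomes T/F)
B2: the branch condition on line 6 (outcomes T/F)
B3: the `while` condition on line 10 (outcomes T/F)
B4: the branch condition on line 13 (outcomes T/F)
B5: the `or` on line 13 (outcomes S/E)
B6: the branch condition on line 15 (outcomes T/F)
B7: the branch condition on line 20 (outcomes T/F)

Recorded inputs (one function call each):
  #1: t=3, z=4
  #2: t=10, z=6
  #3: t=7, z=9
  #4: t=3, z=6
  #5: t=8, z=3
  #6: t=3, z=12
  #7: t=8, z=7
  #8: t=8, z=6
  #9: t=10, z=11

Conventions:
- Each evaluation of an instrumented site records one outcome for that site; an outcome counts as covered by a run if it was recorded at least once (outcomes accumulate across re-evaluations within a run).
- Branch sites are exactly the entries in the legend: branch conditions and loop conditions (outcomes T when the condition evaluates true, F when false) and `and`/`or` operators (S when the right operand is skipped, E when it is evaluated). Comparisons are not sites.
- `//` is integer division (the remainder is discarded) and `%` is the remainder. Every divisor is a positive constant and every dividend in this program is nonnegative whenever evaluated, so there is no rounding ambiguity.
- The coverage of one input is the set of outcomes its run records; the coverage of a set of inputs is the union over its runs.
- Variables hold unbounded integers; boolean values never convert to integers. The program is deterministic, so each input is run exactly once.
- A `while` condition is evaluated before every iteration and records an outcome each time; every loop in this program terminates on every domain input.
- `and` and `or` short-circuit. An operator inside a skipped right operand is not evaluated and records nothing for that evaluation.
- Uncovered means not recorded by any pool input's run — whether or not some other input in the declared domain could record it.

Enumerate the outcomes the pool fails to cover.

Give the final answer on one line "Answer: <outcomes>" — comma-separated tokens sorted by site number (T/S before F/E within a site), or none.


run #1 (t=3, z=4) runs B1->F, B3->F, B5->S, B4->T, B6->T; records B1=F, B3=F, B4=T, B5=S, B6=T
run #2 (t=10, z=6) runs B1->F, B3->F, B5->S, B4->T, B6->T; records B1=F, B3=F, B4=T, B5=S, B6=T
run #3 (t=7, z=9) runs B1->T, B2->T, B3->F, B5->S, B4->T, B6->T; records B1=T, B2=T, B3=F, B4=T, B5=S, B6=T
run #4 (t=3, z=6) runs B1->F, B3->F, B5->S, B4->T, B6->T; records B1=F, B3=F, B4=T, B5=S, B6=T
run #5 (t=8, z=3) runs B1->F, B3->F, B5->S, B4->T, B6->T; records B1=F, B3=F, B4=T, B5=S, B6=T
run #6 (t=3, z=12) runs B1->T, B2->F, B3->T, B3->T, B3->F, B5->S, B4->T, B6->F; records B1=T, B2=F, B3=T, B3=F, B4=T, B5=S, B6=F
run #7 (t=8, z=7) runs B1->F, B3->F, B5->S, B4->T, B6->T; records B1=F, B3=F, B4=T, B5=S, B6=T
run #8 (t=8, z=6) runs B1->F, B3->F, B5->S, B4->T, B6->T; records B1=F, B3=F, B4=T, B5=S, B6=T
run #9 (t=10, z=11) runs B1->T, B2->T, B3->T, B3->F, B5->E, B4->F, B7->F; records B1=T, B2=T, B3=T, B3=F, B4=F, B5=E, B7=F
union over the pool: B1=T, B1=F, B2=T, B2=F, B3=T, B3=F, B4=T, B4=F, B5=S, B5=E, B6=T, B6=F, B7=F
uncovered (1 of 14): B7=T
Answer: B7=T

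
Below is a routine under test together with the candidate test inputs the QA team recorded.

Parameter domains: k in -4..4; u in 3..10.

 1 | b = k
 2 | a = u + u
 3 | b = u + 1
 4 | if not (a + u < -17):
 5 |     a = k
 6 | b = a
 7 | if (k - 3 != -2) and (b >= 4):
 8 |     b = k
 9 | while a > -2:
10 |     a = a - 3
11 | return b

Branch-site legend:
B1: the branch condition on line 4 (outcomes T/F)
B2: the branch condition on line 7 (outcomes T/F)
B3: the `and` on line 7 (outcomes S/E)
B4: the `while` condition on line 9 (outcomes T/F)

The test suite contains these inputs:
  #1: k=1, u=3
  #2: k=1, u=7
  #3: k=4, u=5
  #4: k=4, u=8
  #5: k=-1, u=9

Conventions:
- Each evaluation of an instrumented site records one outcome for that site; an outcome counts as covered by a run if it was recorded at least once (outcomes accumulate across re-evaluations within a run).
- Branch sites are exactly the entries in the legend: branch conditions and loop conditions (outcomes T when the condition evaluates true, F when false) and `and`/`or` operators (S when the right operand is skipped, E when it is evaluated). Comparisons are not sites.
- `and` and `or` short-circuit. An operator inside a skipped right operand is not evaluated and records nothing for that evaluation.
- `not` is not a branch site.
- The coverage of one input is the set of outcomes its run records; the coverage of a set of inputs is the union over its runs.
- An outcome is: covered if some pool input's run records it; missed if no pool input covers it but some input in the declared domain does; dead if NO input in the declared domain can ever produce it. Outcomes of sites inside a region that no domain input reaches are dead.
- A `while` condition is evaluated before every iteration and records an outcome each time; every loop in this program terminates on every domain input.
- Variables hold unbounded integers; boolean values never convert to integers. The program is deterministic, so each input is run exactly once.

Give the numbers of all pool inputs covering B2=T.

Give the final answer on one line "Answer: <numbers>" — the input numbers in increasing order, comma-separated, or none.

input #1 (k=1, u=3): misses B2=T
input #2 (k=1, u=7): misses B2=T
input #3 (k=4, u=5): covers B2=T
input #4 (k=4, u=8): covers B2=T
input #5 (k=-1, u=9): misses B2=T

Answer: 3, 4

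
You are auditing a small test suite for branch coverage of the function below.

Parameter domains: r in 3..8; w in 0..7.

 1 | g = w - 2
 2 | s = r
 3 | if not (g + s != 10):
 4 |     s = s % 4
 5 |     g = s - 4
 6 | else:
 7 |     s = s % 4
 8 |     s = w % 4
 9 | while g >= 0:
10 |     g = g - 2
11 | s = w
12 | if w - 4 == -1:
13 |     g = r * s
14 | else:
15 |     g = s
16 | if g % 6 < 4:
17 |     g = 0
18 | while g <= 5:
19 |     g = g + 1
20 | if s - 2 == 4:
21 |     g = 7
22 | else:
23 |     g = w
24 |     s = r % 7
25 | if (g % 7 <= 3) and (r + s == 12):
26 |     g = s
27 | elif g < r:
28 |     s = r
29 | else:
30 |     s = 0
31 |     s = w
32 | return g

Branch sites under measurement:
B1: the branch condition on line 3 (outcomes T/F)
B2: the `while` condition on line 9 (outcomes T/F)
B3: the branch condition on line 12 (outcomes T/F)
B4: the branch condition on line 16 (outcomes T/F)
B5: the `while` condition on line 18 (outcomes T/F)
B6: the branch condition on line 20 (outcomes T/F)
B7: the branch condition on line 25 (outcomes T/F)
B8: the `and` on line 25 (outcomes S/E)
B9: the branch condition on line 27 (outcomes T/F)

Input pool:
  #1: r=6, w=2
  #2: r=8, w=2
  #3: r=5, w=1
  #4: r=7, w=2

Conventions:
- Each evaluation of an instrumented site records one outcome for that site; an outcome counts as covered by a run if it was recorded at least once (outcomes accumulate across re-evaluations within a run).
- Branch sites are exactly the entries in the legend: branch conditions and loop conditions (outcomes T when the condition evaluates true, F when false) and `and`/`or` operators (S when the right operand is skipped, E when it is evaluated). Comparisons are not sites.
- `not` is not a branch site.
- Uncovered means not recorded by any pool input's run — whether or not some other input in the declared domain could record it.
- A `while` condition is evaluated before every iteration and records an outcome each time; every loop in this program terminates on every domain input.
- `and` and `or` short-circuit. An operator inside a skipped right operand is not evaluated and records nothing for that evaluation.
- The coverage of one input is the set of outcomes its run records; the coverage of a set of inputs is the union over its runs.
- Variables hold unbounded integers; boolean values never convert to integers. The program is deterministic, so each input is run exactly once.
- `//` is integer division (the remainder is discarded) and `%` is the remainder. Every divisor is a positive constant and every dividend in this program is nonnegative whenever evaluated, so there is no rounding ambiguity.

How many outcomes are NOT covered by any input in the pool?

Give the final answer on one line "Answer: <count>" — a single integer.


#1 (r=6, w=2) -> B1->F, B2->T, B2->F, B3->F, B4->T, B5->T, B5->T, B5->T, B5->T, B5->T, B5->T, B5->F, B6->F, B8->E, ...; covered: B1=F, B2=T, B2=F, B3=F, B4=T, B5=T, B5=F, B6=F, B7=T, B8=E
#2 (r=8, w=2) -> B1->F, B2->T, B2->F, B3->F, B4->T, B5->T, B5->T, B5->T, B5->T, B5->T, B5->T, B5->F, B6->F, B8->E, ...; covered: B1=F, B2=T, B2=F, B3=F, B4=T, B5=T, B5=F, B6=F, B7=F, B8=E, B9=T
#3 (r=5, w=1) -> B1->F, B2->F, B3->F, B4->T, B5->T, B5->T, B5->T, B5->T, B5->T, B5->T, B5->F, B6->F, B8->E, B7->F, ...; covered: B1=F, B2=F, B3=F, B4=T, B5=T, B5=F, B6=F, B7=F, B8=E, B9=T
#4 (r=7, w=2) -> B1->F, B2->T, B2->F, B3->F, B4->T, B5->T, B5->T, B5->T, B5->T, B5->T, B5->T, B5->F, B6->F, B8->E, ...; covered: B1=F, B2=T, B2=F, B3=F, B4=T, B5=T, B5=F, B6=F, B7=F, B8=E, B9=T
union over the pool: B1=F, B2=T, B2=F, B3=F, B4=T, B5=T, B5=F, B6=F, B7=T, B7=F, B8=E, B9=T
uncovered (6 of 18): B1=T, B3=T, B4=F, B6=T, B8=S, B9=F
Answer: 6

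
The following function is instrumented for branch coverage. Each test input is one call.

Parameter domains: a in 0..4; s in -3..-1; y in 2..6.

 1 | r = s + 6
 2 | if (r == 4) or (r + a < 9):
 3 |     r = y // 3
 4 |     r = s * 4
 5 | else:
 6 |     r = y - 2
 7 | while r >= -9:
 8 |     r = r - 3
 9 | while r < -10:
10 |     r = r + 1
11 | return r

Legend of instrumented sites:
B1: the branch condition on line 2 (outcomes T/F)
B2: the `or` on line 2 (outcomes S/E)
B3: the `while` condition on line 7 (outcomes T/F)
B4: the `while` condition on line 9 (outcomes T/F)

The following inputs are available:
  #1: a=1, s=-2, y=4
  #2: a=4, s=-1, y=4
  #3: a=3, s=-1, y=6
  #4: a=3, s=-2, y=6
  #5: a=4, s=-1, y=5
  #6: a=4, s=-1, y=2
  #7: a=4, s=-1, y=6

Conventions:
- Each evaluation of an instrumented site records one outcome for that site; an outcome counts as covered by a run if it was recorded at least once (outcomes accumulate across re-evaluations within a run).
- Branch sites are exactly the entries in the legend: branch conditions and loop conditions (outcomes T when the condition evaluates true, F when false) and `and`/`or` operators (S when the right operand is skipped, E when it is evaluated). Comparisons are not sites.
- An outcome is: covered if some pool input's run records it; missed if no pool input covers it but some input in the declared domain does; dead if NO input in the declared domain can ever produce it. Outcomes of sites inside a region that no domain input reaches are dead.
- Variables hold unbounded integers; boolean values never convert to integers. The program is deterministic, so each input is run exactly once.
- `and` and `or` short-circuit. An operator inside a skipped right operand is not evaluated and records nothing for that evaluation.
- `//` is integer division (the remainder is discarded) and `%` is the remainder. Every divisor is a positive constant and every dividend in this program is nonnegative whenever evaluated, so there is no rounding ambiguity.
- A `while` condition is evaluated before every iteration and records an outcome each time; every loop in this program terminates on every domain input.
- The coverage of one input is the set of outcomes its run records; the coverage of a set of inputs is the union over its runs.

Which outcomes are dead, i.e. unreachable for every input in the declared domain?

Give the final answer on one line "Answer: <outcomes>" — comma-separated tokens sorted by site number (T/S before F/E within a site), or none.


checking every outcome against all 75 domain inputs:
  reachable outcomes have witnesses, e.g. B1=T (e.g. a=0, s=-3, y=2), B1=F (e.g. a=4, s=-1, y=2), B2=S (e.g. a=0, s=-2, y=2), B2=E (e.g. a=0, s=-3, y=2)
Answer: none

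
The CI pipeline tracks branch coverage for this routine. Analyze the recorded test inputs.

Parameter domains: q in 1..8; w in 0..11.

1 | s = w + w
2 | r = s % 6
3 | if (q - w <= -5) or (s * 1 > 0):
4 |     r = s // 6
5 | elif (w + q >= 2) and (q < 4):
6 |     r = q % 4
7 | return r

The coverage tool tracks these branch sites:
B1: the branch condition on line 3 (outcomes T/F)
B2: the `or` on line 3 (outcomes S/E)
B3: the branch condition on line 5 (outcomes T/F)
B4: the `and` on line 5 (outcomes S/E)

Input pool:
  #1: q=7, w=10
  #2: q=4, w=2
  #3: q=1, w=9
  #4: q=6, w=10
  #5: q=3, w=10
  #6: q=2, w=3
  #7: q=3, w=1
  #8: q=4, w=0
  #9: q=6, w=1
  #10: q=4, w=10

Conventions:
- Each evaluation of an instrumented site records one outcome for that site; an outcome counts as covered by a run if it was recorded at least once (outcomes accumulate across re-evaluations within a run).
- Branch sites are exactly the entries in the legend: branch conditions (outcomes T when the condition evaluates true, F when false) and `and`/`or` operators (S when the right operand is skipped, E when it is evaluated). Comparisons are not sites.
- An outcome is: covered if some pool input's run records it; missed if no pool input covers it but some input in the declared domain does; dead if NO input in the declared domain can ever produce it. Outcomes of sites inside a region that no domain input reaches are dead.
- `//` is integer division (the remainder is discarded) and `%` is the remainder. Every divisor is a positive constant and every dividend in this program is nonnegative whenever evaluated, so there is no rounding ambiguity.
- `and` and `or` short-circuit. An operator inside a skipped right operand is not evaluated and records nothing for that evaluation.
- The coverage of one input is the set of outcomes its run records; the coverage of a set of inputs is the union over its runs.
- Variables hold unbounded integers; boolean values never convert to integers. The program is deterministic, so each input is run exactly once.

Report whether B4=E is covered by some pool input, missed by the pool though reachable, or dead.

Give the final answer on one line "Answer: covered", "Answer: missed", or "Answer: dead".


B4=E is recorded by pool input(s) 8 -> covered
Answer: covered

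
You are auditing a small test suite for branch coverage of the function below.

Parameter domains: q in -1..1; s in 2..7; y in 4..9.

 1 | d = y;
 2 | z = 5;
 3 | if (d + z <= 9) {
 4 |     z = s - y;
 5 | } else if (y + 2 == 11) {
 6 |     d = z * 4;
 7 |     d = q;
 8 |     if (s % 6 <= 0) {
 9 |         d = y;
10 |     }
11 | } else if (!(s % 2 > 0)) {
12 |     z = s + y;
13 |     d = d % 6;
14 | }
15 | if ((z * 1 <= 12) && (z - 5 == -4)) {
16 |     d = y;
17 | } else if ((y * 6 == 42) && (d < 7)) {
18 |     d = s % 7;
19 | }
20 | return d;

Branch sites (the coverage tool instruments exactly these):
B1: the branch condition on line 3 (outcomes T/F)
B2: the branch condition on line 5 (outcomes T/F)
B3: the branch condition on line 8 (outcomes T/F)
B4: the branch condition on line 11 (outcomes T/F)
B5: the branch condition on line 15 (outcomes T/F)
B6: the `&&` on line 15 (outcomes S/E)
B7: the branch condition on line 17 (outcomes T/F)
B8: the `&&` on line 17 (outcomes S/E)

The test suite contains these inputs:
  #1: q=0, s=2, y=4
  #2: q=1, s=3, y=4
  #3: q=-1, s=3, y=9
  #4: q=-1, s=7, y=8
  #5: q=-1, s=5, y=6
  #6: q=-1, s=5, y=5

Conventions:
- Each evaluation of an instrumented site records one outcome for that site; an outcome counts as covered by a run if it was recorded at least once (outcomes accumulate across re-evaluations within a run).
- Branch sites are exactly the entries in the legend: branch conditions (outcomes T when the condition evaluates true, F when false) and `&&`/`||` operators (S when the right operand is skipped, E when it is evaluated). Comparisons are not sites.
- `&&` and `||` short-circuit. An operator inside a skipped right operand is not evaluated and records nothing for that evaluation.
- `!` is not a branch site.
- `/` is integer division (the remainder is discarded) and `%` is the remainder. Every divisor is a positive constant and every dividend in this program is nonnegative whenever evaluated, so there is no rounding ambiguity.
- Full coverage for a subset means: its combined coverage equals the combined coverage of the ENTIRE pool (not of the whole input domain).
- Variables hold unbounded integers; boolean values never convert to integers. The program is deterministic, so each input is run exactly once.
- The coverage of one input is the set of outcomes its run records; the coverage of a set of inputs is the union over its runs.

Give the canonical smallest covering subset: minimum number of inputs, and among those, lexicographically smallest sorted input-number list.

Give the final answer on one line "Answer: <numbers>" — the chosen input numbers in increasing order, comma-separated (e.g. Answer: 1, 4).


input #1, q=0, s=2, y=4: outcomes B1=T, B5=F, B6=E, B7=F, B8=S
input #2, q=1, s=3, y=4: outcomes B1=T, B5=F, B6=E, B7=F, B8=S
input #3, q=-1, s=3, y=9: outcomes B1=F, B2=T, B3=F, B5=F, B6=E, B7=F, B8=S
input #4, q=-1, s=7, y=8: outcomes B1=F, B2=F, B4=F, B5=F, B6=E, B7=F, B8=S
input #5, q=-1, s=5, y=6: outcomes B1=F, B2=F, B4=F, B5=F, B6=E, B7=F, B8=S
input #6, q=-1, s=5, y=5: outcomes B1=F, B2=F, B4=F, B5=F, B6=E, B7=F, B8=S
the full pool covers 10 outcomes: B1=T, B1=F, B2=T, B2=F, B3=F, B4=F, B5=F, B6=E, B7=F, B8=S
no size-1 subset reaches all 10 outcomes (best union: 7/10)
no size-2 subset reaches all 10 outcomes (best union: 9/10)
size 3: inputs {1, 3, 4} cover all 10 outcomes, and no lexicographically smaller subset of this size does
Answer: 1, 3, 4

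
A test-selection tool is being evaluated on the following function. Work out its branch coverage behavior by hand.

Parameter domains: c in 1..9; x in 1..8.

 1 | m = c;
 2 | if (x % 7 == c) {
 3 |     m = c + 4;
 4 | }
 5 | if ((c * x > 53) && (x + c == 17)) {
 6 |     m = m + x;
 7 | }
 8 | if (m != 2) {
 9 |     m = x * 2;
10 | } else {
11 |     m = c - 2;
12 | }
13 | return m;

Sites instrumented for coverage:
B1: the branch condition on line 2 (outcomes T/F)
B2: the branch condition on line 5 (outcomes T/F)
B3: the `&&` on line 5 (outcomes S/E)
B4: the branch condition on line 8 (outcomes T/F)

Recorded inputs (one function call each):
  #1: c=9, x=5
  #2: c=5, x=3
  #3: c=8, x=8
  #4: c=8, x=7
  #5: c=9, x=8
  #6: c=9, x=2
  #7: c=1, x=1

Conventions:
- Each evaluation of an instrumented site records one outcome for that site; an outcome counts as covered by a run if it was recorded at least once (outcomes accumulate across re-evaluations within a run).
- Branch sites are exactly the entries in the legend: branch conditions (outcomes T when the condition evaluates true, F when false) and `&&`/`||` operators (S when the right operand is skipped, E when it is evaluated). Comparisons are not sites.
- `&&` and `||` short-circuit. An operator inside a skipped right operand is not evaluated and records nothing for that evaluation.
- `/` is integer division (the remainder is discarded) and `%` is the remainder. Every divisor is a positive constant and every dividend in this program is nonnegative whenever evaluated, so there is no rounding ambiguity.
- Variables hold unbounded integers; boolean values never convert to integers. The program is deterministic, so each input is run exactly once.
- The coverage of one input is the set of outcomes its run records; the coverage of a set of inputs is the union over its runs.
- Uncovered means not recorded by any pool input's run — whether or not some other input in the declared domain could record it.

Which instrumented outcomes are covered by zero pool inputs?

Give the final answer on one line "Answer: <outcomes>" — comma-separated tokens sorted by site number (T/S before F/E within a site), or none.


#1 (c=9, x=5) -> B1->F, B3->S, B2->F, B4->T; covered: B1=F, B2=F, B3=S, B4=T
#2 (c=5, x=3) -> B1->F, B3->S, B2->F, B4->T; covered: B1=F, B2=F, B3=S, B4=T
#3 (c=8, x=8) -> B1->F, B3->E, B2->F, B4->T; covered: B1=F, B2=F, B3=E, B4=T
#4 (c=8, x=7) -> B1->F, B3->E, B2->F, B4->T; covered: B1=F, B2=F, B3=E, B4=T
#5 (c=9, x=8) -> B1->F, B3->E, B2->T, B4->T; covered: B1=F, B2=T, B3=E, B4=T
#6 (c=9, x=2) -> B1->F, B3->S, B2->F, B4->T; covered: B1=F, B2=F, B3=S, B4=T
#7 (c=1, x=1) -> B1->T, B3->S, B2->F, B4->T; covered: B1=T, B2=F, B3=S, B4=T
union over the pool: B1=T, B1=F, B2=T, B2=F, B3=S, B3=E, B4=T
uncovered (1 of 8): B4=F
Answer: B4=F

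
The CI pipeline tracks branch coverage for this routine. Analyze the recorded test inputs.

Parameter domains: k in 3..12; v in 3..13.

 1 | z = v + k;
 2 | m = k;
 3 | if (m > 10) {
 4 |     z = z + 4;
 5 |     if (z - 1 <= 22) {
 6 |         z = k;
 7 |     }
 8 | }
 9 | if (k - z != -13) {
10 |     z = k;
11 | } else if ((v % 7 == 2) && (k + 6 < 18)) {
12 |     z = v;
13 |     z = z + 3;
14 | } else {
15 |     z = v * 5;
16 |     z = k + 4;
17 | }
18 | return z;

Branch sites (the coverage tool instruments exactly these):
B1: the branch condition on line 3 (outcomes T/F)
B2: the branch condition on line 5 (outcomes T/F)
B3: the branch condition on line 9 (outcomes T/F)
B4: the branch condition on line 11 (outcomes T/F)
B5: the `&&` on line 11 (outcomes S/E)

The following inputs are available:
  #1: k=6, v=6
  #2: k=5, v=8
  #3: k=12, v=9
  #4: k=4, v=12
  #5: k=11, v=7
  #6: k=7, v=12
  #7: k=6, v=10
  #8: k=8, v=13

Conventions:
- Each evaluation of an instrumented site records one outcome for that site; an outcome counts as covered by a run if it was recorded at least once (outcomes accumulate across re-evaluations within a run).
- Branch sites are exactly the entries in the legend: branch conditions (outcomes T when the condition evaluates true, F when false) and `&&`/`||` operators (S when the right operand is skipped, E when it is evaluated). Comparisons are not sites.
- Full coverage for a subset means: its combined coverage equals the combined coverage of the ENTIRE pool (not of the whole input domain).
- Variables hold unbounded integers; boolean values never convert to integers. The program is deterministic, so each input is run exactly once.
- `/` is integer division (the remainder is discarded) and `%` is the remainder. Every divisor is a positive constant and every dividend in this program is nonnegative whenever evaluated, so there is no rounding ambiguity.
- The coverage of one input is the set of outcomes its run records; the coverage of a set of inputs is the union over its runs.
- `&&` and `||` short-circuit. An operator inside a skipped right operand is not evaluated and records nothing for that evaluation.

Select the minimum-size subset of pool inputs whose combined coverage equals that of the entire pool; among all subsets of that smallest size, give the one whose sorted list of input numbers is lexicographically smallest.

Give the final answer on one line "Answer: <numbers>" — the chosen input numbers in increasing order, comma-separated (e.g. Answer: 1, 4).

run #1 (k=6, v=6) records B1=F, B3=T
run #2 (k=5, v=8) records B1=F, B3=T
run #3 (k=12, v=9) records B1=T, B2=F, B3=F, B4=F, B5=E
run #4 (k=4, v=12) records B1=F, B3=T
run #5 (k=11, v=7) records B1=T, B2=T, B3=T
run #6 (k=7, v=12) records B1=F, B3=T
run #7 (k=6, v=10) records B1=F, B3=T
run #8 (k=8, v=13) records B1=F, B3=F, B4=F, B5=S
the full pool covers 9 outcomes: B1=T, B1=F, B2=T, B2=F, B3=T, B3=F, B4=F, B5=S, B5=E
every size-1 subset falls short of the 9 outcomes (best: 5/9)
every size-2 subset falls short of the 9 outcomes (best: 7/9)
at size 3, {3, 5, 8} reaches all 9 outcomes; every lexicographically earlier size-3 subset fails

Answer: 3, 5, 8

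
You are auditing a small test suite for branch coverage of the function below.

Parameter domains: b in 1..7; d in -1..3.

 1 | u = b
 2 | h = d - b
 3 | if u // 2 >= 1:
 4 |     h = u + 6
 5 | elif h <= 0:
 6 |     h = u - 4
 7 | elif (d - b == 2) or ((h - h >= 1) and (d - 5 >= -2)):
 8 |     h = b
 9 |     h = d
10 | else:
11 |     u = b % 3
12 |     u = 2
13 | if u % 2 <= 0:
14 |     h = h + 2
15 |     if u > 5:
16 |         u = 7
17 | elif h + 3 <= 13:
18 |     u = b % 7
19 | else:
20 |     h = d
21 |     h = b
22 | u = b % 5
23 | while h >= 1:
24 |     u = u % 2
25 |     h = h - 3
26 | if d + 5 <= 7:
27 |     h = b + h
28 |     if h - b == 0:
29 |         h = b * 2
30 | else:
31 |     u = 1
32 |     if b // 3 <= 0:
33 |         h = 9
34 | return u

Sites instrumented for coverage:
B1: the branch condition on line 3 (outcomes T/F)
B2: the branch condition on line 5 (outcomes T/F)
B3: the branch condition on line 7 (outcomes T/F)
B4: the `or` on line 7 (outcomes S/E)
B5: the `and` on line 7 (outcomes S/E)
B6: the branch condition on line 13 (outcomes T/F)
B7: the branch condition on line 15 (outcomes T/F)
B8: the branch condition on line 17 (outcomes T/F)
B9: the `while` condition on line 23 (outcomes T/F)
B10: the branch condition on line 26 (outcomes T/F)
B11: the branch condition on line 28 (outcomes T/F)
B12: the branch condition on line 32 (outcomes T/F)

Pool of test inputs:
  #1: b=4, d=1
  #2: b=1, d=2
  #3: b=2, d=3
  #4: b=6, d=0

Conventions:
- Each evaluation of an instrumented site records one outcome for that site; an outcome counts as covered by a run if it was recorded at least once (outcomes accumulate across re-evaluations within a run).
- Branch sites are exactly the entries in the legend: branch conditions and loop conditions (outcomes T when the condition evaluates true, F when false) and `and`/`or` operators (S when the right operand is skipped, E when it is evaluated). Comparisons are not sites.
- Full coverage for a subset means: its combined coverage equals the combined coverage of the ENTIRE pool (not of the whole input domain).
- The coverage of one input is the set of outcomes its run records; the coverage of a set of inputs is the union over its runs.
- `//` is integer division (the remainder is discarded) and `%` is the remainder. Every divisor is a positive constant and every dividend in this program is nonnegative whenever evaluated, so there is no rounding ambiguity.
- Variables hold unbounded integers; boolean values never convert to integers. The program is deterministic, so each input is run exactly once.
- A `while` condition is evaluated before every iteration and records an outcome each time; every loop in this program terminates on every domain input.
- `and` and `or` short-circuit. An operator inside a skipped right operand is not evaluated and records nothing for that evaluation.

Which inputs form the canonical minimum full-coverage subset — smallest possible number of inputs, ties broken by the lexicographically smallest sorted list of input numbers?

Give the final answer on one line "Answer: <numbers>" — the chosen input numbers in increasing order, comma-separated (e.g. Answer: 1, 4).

input #1, b=4, d=1: events B1->T, B6->T, B7->F, B9->T, B9->T, B9->T, B9->T, B9->F, B10->T, B11->T; outcomes B1=T, B6=T, B7=F, B9=T, B9=F, B10=T, B11=T
input #2, b=1, d=2: events B1->F, B2->F, B4->E, B5->S, B3->F, B6->T, B7->F, B9->T, B9->F, B10->T, B11->T; outcomes B1=F, B2=F, B3=F, B4=E, B5=S, B6=T, B7=F, B9=T, B9=F, B10=T, B11=T
input #3, b=2, d=3: events B1->T, B6->T, B7->F, B9->T, B9->T, B9->T, B9->T, B9->F, B10->F, B12->T; outcomes B1=T, B6=T, B7=F, B9=T, B9=F, B10=F, B12=T
input #4, b=6, d=0: events B1->T, B6->T, B7->T, B9->T, B9->T, B9->T, B9->T, B9->T, B9->F, B10->T, B11->F; outcomes B1=T, B6=T, B7=T, B9=T, B9=F, B10=T, B11=F
the full pool covers 16 outcomes: B1=T, B1=F, B2=F, B3=F, B4=E, B5=S, B6=T, B7=T, B7=F, B9=T, B9=F, B10=T, B10=F, B11=T, B11=F, B12=T
every size-1 subset falls short of the 16 outcomes (best: 11/16)
every size-2 subset falls short of the 16 outcomes (best: 14/16)
at size 3, {2, 3, 4} reaches all 16 outcomes; every lexicographically earlier size-3 subset fails

Answer: 2, 3, 4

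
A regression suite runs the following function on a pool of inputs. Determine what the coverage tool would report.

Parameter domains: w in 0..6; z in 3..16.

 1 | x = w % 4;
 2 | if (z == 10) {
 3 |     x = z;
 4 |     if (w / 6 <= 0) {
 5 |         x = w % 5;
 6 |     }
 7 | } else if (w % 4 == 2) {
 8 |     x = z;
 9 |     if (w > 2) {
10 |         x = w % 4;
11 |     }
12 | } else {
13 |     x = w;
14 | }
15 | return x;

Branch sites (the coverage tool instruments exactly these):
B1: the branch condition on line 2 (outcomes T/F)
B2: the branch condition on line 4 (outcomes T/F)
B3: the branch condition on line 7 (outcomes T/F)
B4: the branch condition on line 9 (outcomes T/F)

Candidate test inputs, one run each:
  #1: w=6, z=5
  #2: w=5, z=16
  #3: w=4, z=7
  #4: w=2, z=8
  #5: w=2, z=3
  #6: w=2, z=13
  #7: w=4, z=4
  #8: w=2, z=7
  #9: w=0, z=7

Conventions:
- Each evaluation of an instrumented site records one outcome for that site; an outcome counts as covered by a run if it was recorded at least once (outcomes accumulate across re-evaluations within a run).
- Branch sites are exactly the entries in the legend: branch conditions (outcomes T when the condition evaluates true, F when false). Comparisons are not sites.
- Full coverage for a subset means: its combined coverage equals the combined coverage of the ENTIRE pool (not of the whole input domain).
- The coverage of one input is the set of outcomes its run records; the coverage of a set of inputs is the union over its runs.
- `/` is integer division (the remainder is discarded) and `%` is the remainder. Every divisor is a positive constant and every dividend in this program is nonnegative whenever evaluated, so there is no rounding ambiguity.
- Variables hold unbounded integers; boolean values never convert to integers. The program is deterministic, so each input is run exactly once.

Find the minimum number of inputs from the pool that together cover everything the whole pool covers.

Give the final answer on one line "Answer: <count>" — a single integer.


run #1 (w=6, z=5) runs B1->F, B3->T, B4->T; records B1=F, B3=T, B4=T
run #2 (w=5, z=16) runs B1->F, B3->F; records B1=F, B3=F
run #3 (w=4, z=7) runs B1->F, B3->F; records B1=F, B3=F
run #4 (w=2, z=8) runs B1->F, B3->T, B4->F; records B1=F, B3=T, B4=F
run #5 (w=2, z=3) runs B1->F, B3->T, B4->F; records B1=F, B3=T, B4=F
run #6 (w=2, z=13) runs B1->F, B3->T, B4->F; records B1=F, B3=T, B4=F
run #7 (w=4, z=4) runs B1->F, B3->F; records B1=F, B3=F
run #8 (w=2, z=7) runs B1->F, B3->T, B4->F; records B1=F, B3=T, B4=F
run #9 (w=0, z=7) runs B1->F, B3->F; records B1=F, B3=F
the full pool covers 5 outcomes: B1=F, B3=T, B3=F, B4=T, B4=F
no size-1 subset reaches all 5 outcomes (best union: 3/5)
no size-2 subset reaches all 5 outcomes (best union: 4/5)
inputs {1, 2, 4} (size 3) cover everything; no size-3 subset with a lexicographically smaller index list covers all 5
Answer: 3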